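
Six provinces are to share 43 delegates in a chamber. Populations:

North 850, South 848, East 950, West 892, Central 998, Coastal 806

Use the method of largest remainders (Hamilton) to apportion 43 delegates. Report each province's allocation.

The standard divisor is 5344/43 ≈ 124.279.
Standard quotas: North 6.839, South 6.823, East 7.644, West 7.177, Central 8.030, Coastal 6.485.
Lower quotas: North 6, South 6, East 7, West 7, Central 8, Coastal 6 (sum 40, leaving 3 seats).
Remainders in descending order: North 0.839, South 0.823, East 0.644, Coastal 0.485, West 0.177, Central 0.030.
The surplus seats go to North, South, East.

North: 7, South: 7, East: 8, West: 7, Central: 8, Coastal: 6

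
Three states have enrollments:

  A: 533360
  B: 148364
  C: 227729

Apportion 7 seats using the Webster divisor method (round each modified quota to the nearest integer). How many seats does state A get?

4

Standard divisor 909453/7 ≈ 129921.857; standard quotas: A 4.105, B 1.142, C 1.753.
Rounding to the nearest integer gives A 4, B 1, C 2 — total 7, matching the house size, so no adjustment is needed.
A receives 4.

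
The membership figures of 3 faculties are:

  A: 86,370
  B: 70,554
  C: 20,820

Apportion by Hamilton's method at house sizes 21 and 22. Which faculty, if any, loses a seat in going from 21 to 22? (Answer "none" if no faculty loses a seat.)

C

At 21 seats: A 10, B 8, C 3.
At 22 seats: A 11, B 9, C 2.
C drops from 3 to 2.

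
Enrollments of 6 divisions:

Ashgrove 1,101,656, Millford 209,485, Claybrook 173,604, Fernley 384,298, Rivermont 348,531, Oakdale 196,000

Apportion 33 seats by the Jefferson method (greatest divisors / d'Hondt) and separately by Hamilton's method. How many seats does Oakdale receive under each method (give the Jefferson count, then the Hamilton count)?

Jefferson: Ashgrove 16, Millford 3, Claybrook 2, Fernley 5, Rivermont 5, Oakdale 2.
Hamilton: Ashgrove 15, Millford 3, Claybrook 2, Fernley 5, Rivermont 5, Oakdale 3.
Oakdale gets 2 under Jefferson and 3 under Hamilton.

2 and 3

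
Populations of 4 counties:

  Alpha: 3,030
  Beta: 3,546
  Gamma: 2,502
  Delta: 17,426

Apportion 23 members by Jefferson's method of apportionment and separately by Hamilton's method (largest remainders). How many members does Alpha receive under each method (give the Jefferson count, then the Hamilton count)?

2 and 3

Jefferson: Alpha 2, Beta 3, Gamma 2, Delta 16.
Hamilton: Alpha 3, Beta 3, Gamma 2, Delta 15.
Alpha gets 2 under Jefferson and 3 under Hamilton.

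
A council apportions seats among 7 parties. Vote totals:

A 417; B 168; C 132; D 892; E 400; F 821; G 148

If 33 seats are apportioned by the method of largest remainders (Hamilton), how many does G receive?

2

Standard divisor: 2978 ÷ 33 ≈ 90.242.
Standard quotas: A 4.621, B 1.862, C 1.463, D 9.884, E 4.433, F 9.098, G 1.640.
Lower quotas: A 4, B 1, C 1, D 9, E 4, F 9, G 1 (sum 29, leaving 4 seats).
Remainders in descending order: D 0.884, B 0.862, G 0.640, A 0.621, C 0.463, E 0.433, F 0.098.
The surplus seats go to D, B, G, A.
G receives 2.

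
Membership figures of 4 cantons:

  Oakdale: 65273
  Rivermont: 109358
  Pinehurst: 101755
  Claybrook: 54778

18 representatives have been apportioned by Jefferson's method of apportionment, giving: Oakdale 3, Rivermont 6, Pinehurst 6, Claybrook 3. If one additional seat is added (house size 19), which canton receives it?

Oakdale

Priority for the next seat is population ÷ (current seats + 1).
Priorities: Oakdale 16318.250, Rivermont 15622.571, Pinehurst 14536.429, Claybrook 13694.500.
Highest priority: Oakdale.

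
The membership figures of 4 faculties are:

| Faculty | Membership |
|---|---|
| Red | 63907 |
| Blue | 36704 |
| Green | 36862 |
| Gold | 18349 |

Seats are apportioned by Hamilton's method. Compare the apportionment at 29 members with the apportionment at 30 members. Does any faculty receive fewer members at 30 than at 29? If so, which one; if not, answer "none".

At 29 seats: Red 12, Blue 7, Green 7, Gold 3.
At 30 seats: Red 12, Blue 7, Green 7, Gold 4.
No faculty's allocation decreased.

none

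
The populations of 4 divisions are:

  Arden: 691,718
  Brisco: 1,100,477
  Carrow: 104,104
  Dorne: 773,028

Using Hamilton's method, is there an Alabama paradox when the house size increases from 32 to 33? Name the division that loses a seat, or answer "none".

Arden

At 32 seats: Arden 9, Brisco 13, Carrow 1, Dorne 9.
At 33 seats: Arden 8, Brisco 14, Carrow 1, Dorne 10.
Arden drops from 9 to 8.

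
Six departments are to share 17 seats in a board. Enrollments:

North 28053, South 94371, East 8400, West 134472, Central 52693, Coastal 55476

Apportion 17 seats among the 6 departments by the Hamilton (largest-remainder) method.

North 1, South 4, East 0, West 6, Central 3, Coastal 3

Standard divisor: 373465 ÷ 17 ≈ 21968.529.
Standard quotas: North 1.2770, South 4.2957, East 0.3824, West 6.1211, Central 2.3986, Coastal 2.5252.
Lower quotas: North 1, South 4, East 0, West 6, Central 2, Coastal 2 (sum 15, leaving 2 seats).
Remainders in descending order: Coastal 0.5252, Central 0.3986, East 0.3824, South 0.2957, North 0.2770, West 0.1211.
The surplus seats go to Coastal, Central.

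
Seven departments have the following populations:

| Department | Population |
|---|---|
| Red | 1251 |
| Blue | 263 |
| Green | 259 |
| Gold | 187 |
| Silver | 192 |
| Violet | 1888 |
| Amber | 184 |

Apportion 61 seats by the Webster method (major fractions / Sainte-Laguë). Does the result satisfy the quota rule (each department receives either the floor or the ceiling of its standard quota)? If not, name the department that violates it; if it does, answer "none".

Standard quotas: Red 18.066, Blue 3.798, Green 3.740, Gold 2.701, Silver 2.773, Violet 27.265, Amber 2.657.
Webster allocation: Red 18, Blue 4, Green 4, Gold 3, Silver 3, Violet 26, Amber 3.
Violet has quota 27.265 (lower 27, upper 28) but receives 26 — outside the quota interval.

Violet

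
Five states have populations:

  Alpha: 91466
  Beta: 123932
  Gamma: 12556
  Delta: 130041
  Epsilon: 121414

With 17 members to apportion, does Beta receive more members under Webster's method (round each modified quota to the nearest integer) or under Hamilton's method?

Webster

Webster: Alpha 3, Beta 5, Gamma 0, Delta 5, Epsilon 4.
Hamilton: Alpha 3, Beta 4, Gamma 1, Delta 5, Epsilon 4.
Beta gets 5 under Webster and 4 under Hamilton.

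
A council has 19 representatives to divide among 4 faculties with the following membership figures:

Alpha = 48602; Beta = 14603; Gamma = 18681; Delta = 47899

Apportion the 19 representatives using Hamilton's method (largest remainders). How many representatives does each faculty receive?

Alpha 7, Beta 2, Gamma 3, Delta 7

Standard divisor: 129785 ÷ 19 ≈ 6830.789.
Standard quotas: Alpha 7.1151, Beta 2.1378, Gamma 2.7348, Delta 7.0122.
Lower quotas: Alpha 7, Beta 2, Gamma 2, Delta 7 (sum 18, leaving 1 seat).
Remainders in descending order: Gamma 0.7348, Beta 0.1378, Alpha 0.1151, Delta 0.0122.
The surplus seat goes to Gamma.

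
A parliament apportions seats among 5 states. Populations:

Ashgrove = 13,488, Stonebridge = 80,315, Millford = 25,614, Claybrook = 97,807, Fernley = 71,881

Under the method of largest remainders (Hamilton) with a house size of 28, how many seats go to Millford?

3

The standard divisor is 289105/28 ≈ 10325.179.
Standard quotas: Ashgrove 1.3063, Stonebridge 7.7786, Millford 2.4807, Claybrook 9.4727, Fernley 6.9617.
Lower quotas: Ashgrove 1, Stonebridge 7, Millford 2, Claybrook 9, Fernley 6 (sum 25, leaving 3 seats).
Remainders in descending order: Fernley 0.9617, Stonebridge 0.7786, Millford 0.4807, Claybrook 0.4727, Ashgrove 0.3063.
The surplus seats go to Fernley, Stonebridge, Millford.
Millford receives 3.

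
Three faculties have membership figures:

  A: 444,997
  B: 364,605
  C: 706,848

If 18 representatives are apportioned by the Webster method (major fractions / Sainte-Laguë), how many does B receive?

Standard divisor 1516450/18 ≈ 84247.222; standard quotas: A 5.282, B 4.328, C 8.390.
Rounding to the nearest integer gives 5, 4, 8 = 17 seats, so the divisor must be adjusted.
With modified divisor 82100: modified quotas A 5.420, B 4.441, C 8.610.
Rounding to the nearest integer: A 5, B 4, C 9 (total 18).
B receives 4.

4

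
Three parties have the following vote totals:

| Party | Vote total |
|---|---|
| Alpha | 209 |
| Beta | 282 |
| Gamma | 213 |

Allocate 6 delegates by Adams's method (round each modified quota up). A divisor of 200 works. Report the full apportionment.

Alpha=2, Beta=2, Gamma=2

With modified divisor 200: modified quotas Alpha 1.045, Beta 1.410, Gamma 1.065.
Rounding up: Alpha 2, Beta 2, Gamma 2 (total 6).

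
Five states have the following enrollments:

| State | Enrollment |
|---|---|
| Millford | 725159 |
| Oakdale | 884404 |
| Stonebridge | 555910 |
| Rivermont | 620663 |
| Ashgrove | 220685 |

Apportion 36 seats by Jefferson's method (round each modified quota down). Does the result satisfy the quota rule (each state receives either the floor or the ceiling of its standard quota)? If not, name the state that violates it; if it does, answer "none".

Standard quotas: Millford 8.682, Oakdale 10.589, Stonebridge 6.656, Rivermont 7.431, Ashgrove 2.642.
Jefferson allocation: Millford 9, Oakdale 11, Stonebridge 7, Rivermont 7, Ashgrove 2.
Every allocation lies between the lower and upper quota.

none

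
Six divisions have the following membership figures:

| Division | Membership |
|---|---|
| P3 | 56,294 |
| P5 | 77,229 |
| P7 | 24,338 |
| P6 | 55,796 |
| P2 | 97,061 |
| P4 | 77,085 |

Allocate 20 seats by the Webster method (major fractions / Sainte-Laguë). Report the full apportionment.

Standard divisor 387803/20 ≈ 19390.15; standard quotas: P3 2.903, P5 3.983, P7 1.255, P6 2.878, P2 5.006, P4 3.975.
Rounding to the nearest integer gives P3 3, P5 4, P7 1, P6 3, P2 5, P4 4 — total 20, matching the house size, so no adjustment is needed.

P3=3; P5=4; P7=1; P6=3; P2=5; P4=4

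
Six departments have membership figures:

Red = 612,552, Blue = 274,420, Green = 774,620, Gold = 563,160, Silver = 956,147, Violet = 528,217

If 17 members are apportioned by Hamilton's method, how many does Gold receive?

3

Standard divisor: 3709116 ÷ 17 ≈ 218183.294.
Standard quotas: Red 2.8075, Blue 1.2577, Green 3.5503, Gold 2.5811, Silver 4.3823, Violet 2.4210.
Lower quotas: Red 2, Blue 1, Green 3, Gold 2, Silver 4, Violet 2 (sum 14, leaving 3 seats).
Remainders in descending order: Red 0.8075, Gold 0.5811, Green 0.5503, Violet 0.4210, Silver 0.3823, Blue 0.2577.
Largest remainders: Red, Gold, Green receive the extra seats.
Gold receives 3.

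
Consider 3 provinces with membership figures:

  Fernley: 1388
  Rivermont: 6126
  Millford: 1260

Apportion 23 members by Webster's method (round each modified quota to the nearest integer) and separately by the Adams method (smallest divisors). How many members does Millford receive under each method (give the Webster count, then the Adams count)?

Webster: Fernley 4, Rivermont 16, Millford 3.
Adams: Fernley 4, Rivermont 15, Millford 4.
Millford gets 3 under Webster and 4 under Adams.

3 and 4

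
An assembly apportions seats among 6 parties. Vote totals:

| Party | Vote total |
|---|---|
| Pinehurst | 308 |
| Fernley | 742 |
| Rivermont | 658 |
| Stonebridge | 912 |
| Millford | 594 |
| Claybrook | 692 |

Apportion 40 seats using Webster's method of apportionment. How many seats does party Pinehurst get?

3

Standard divisor 3906/40 ≈ 97.65; standard quotas: Pinehurst 3.154, Fernley 7.599, Rivermont 6.738, Stonebridge 9.339, Millford 6.083, Claybrook 7.087.
Rounding to the nearest integer gives Pinehurst 3, Fernley 8, Rivermont 7, Stonebridge 9, Millford 6, Claybrook 7 — total 40, matching the house size, so no adjustment is needed.
Pinehurst receives 3.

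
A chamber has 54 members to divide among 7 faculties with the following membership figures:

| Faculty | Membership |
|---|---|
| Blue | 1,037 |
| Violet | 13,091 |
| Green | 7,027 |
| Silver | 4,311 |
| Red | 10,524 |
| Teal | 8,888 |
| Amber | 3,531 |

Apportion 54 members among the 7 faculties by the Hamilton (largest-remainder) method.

Blue 1, Violet 14, Green 8, Silver 5, Red 12, Teal 10, Amber 4

Total 48409; standard divisor 48409/54 ≈ 896.463.
Standard quotas: Blue 1.1568, Violet 14.6029, Green 7.8386, Silver 4.8089, Red 11.7395, Teal 9.9145, Amber 3.9388.
Lower quotas: Blue 1, Violet 14, Green 7, Silver 4, Red 11, Teal 9, Amber 3 (sum 49, leaving 5 seats).
Remainders in descending order: Amber 0.9388, Teal 0.9145, Green 0.8386, Silver 0.8089, Red 0.7395, Violet 0.6029, Blue 0.1568.
Largest remainders: Amber, Teal, Green, Silver, Red receive the extra seats.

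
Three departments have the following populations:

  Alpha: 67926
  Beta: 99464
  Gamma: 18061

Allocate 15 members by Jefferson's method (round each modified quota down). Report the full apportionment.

Standard divisor 185451/15 ≈ 12363.4; standard quotas: Alpha 5.494, Beta 8.045, Gamma 1.461.
Rounding down gives 5, 8, 1 = 14 seats, so the divisor must be adjusted.
With modified divisor 11200: modified quotas Alpha 6.065, Beta 8.881, Gamma 1.613.
Rounding down: Alpha 6, Beta 8, Gamma 1 (total 15).

Alpha 6, Beta 8, Gamma 1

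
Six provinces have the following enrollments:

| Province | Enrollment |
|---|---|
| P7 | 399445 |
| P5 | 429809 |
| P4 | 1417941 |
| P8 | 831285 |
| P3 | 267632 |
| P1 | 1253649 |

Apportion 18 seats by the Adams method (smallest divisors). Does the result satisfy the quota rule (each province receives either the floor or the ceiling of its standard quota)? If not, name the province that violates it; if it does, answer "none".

none

Standard quotas: P7 1.563, P5 1.682, P4 5.549, P8 3.253, P3 1.047, P1 4.906.
Adams allocation: P7 2, P5 2, P4 5, P8 3, P3 1, P1 5.
Every allocation lies between the lower and upper quota.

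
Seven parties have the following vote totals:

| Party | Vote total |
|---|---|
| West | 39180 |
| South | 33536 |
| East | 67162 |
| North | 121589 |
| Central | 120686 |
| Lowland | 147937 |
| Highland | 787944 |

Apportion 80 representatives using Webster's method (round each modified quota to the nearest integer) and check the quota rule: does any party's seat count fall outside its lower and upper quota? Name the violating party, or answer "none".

Standard quotas: West 2.378, South 2.036, East 4.076, North 7.380, Central 7.325, Lowland 8.979, Highland 47.825.
Webster allocation: West 2, South 2, East 4, North 7, Central 7, Lowland 9, Highland 49.
Highland has quota 47.825 (lower 47, upper 48) but receives 49 — outside the quota interval.

Highland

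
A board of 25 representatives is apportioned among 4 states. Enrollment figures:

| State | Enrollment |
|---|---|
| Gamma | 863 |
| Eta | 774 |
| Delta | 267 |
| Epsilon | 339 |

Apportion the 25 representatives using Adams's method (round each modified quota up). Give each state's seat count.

Standard divisor 2243/25 ≈ 89.72; standard quotas: Gamma 9.619, Eta 8.627, Delta 2.976, Epsilon 3.778.
Rounding up gives 10, 9, 3, 4 = 26 seats, so the divisor must be adjusted.
With modified divisor 96.3: modified quotas Gamma 8.962, Eta 8.037, Delta 2.773, Epsilon 3.520.
Rounding up: Gamma 9, Eta 9, Delta 3, Epsilon 4 (total 25).

Gamma: 9; Eta: 9; Delta: 3; Epsilon: 4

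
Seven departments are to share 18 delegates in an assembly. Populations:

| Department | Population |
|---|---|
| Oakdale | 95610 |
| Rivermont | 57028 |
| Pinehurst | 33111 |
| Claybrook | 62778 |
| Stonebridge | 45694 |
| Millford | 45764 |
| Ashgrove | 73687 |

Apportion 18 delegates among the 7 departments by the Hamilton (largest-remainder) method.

Oakdale 4; Rivermont 3; Pinehurst 1; Claybrook 3; Stonebridge 2; Millford 2; Ashgrove 3

The standard divisor is 413672/18 ≈ 22981.778.
Standard quotas: Oakdale 4.1603, Rivermont 2.4814, Pinehurst 1.4408, Claybrook 2.7316, Stonebridge 1.9883, Millford 1.9913, Ashgrove 3.2063.
Lower quotas: Oakdale 4, Rivermont 2, Pinehurst 1, Claybrook 2, Stonebridge 1, Millford 1, Ashgrove 3 (sum 14, leaving 4 seats).
Remainders in descending order: Millford 0.9913, Stonebridge 0.9883, Claybrook 0.7316, Rivermont 0.4814, Pinehurst 0.4408, Ashgrove 0.2063, Oakdale 0.1603.
The surplus seats go to Millford, Stonebridge, Claybrook, Rivermont.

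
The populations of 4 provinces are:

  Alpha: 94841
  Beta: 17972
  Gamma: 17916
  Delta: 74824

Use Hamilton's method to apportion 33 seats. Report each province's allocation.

Alpha: 15; Beta: 3; Gamma: 3; Delta: 12

Total 205553; standard divisor 205553/33 ≈ 6228.879.
Standard quotas: Alpha 15.2260, Beta 2.8853, Gamma 2.8763, Delta 12.0124.
Lower quotas: Alpha 15, Beta 2, Gamma 2, Delta 12 (sum 31, leaving 2 seats).
Remainders in descending order: Beta 0.8853, Gamma 0.8763, Alpha 0.2260, Delta 0.0124.
Largest remainders: Beta, Gamma receive the extra seats.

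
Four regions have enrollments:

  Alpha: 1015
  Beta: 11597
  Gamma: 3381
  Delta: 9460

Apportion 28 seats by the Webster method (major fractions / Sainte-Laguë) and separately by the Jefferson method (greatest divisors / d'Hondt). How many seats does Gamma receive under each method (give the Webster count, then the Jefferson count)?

Webster: Alpha 1, Beta 13, Gamma 4, Delta 10.
Jefferson: Alpha 1, Beta 13, Gamma 3, Delta 11.
Gamma gets 4 under Webster and 3 under Jefferson.

4 and 3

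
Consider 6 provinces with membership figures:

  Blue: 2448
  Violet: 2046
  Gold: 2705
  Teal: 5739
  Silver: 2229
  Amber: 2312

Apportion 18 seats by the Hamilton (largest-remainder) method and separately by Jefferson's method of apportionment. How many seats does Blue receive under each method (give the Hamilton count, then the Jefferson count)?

Hamilton: Blue 3, Violet 2, Gold 3, Teal 6, Silver 2, Amber 2.
Jefferson: Blue 2, Violet 2, Gold 3, Teal 7, Silver 2, Amber 2.
Blue gets 3 under Hamilton and 2 under Jefferson.

3 and 2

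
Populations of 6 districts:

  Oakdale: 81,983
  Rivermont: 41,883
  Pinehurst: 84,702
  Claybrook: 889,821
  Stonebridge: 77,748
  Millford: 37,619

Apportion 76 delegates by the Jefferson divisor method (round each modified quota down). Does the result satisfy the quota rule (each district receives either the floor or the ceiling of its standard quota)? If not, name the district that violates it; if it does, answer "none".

Claybrook

Standard quotas: Oakdale 5.133, Rivermont 2.623, Pinehurst 5.304, Claybrook 55.717, Stonebridge 4.868, Millford 2.356.
Jefferson allocation: Oakdale 5, Rivermont 2, Pinehurst 5, Claybrook 57, Stonebridge 5, Millford 2.
Claybrook has quota 55.717 (lower 55, upper 56) but receives 57 — outside the quota interval.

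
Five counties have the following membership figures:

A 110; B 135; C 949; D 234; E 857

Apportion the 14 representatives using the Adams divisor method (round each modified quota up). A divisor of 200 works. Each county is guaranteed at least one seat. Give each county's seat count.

With modified divisor 200: modified quotas A 0.550, B 0.675, C 4.745, D 1.170, E 4.285.
Rounding up: A 1, B 1, C 5, D 2, E 5 (total 14).

A 1, B 1, C 5, D 2, E 5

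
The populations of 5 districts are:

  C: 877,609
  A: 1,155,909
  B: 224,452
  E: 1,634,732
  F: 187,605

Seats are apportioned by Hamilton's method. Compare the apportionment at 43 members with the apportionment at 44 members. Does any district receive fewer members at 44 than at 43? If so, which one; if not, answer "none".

At 43 seats: C 9, A 12, B 3, E 17, F 2.
At 44 seats: C 9, A 13, B 2, E 18, F 2.
B drops from 3 to 2.

B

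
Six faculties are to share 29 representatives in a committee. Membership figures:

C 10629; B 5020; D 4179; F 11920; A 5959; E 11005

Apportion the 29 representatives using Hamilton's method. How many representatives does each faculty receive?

C: 6, B: 3, D: 2, F: 7, A: 4, E: 7

Total 48712; standard divisor 48712/29 ≈ 1679.724.
Standard quotas: C 6.3278, B 2.9886, D 2.4879, F 7.0964, A 3.5476, E 6.5517.
Lower quotas: C 6, B 2, D 2, F 7, A 3, E 6 (sum 26, leaving 3 seats).
Remainders in descending order: B 0.9886, E 0.5517, A 0.5476, D 0.4879, C 0.3278, F 0.0964.
The surplus seats go to B, E, A.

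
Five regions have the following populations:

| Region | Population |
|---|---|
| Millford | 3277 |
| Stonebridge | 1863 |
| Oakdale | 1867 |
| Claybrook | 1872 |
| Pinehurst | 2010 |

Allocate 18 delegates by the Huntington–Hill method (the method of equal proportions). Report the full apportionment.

Millford=6, Stonebridge=3, Oakdale=3, Claybrook=3, Pinehurst=3

With divisor 589: modified quotas Millford 5.564, Stonebridge 3.163, Oakdale 3.170, Claybrook 3.178, Pinehurst 3.413.
Geometric-mean thresholds: Millford √(5·6)=5.477, Stonebridge √(3·4)=3.464, Oakdale √(3·4)=3.464, Claybrook √(3·4)=3.464, Pinehurst √(3·4)=3.464.
Each quota rounded against its threshold gives Millford 6, Stonebridge 3, Oakdale 3, Claybrook 3, Pinehurst 3 (total 18).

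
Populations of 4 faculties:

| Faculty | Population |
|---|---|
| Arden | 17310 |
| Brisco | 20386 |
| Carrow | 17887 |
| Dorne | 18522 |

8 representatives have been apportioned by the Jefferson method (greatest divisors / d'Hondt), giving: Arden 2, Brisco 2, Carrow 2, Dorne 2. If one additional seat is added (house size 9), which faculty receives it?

Brisco

Priority for the next seat is population ÷ (current seats + 1).
Priorities: Arden 5770.000, Brisco 6795.333, Carrow 5962.333, Dorne 6174.000.
Highest priority: Brisco.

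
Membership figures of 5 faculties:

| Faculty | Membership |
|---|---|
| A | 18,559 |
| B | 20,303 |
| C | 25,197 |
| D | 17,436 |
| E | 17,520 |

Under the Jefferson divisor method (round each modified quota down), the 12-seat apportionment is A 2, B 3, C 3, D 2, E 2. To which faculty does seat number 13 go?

Priority for the next seat is population ÷ (current seats + 1).
Priorities: A 6186.333, B 5075.750, C 6299.250, D 5812.000, E 5840.000.
Highest priority: C.

C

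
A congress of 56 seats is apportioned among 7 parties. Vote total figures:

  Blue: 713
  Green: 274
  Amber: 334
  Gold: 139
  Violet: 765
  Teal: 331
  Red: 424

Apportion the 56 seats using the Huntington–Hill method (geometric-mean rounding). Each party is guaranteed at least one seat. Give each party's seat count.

With divisor 52.8: modified quotas Blue 13.504, Green 5.189, Amber 6.326, Gold 2.633, Violet 14.489, Teal 6.269, Red 8.030.
Geometric-mean thresholds: Blue √(13·14)=13.491, Green √(5·6)=5.477, Amber √(6·7)=6.481, Gold √(2·3)=2.449, Violet √(14·15)=14.491, Teal √(6·7)=6.481, Red √(8·9)=8.485.
Each quota rounded against its threshold gives Blue 14, Green 5, Amber 6, Gold 3, Violet 14, Teal 6, Red 8 (total 56).

Blue 14, Green 5, Amber 6, Gold 3, Violet 14, Teal 6, Red 8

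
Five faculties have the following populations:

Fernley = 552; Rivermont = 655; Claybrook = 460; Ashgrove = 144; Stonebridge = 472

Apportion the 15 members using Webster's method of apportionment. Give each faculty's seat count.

Standard divisor 2283/15 ≈ 152.2; standard quotas: Fernley 3.627, Rivermont 4.304, Claybrook 3.022, Ashgrove 0.946, Stonebridge 3.101.
Rounding to the nearest integer gives Fernley 4, Rivermont 4, Claybrook 3, Ashgrove 1, Stonebridge 3 — total 15, matching the house size, so no adjustment is needed.

Fernley: 4, Rivermont: 4, Claybrook: 3, Ashgrove: 1, Stonebridge: 3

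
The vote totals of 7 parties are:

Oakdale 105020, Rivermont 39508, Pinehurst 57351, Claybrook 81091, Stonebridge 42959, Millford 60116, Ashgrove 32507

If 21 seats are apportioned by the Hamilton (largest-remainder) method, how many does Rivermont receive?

The standard divisor is 418552/21 ≈ 19931.048.
Standard quotas: Oakdale 5.2692, Rivermont 1.9822, Pinehurst 2.8775, Claybrook 4.0686, Stonebridge 2.1554, Millford 3.0162, Ashgrove 1.6310.
Lower quotas: Oakdale 5, Rivermont 1, Pinehurst 2, Claybrook 4, Stonebridge 2, Millford 3, Ashgrove 1 (sum 18, leaving 3 seats).
Remainders in descending order: Rivermont 0.9822, Pinehurst 0.8775, Ashgrove 0.6310, Oakdale 0.2692, Stonebridge 0.1554, Claybrook 0.0686, Millford 0.0162.
The surplus seats go to Rivermont, Pinehurst, Ashgrove.
Rivermont receives 2.

2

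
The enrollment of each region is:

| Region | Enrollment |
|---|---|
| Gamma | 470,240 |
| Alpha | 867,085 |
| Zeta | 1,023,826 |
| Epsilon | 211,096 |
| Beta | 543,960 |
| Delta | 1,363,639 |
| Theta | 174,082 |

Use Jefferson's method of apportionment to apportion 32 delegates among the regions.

Standard divisor 4653928/32 ≈ 145435.25; standard quotas: Gamma 3.233, Alpha 5.962, Zeta 7.040, Epsilon 1.451, Beta 3.740, Delta 9.376, Theta 1.197.
Rounding down gives 3, 5, 7, 1, 3, 9, 1 = 29 seats, so the divisor must be adjusted.
With modified divisor 132000: modified quotas Gamma 3.562, Alpha 6.569, Zeta 7.756, Epsilon 1.599, Beta 4.121, Delta 10.331, Theta 1.319.
Rounding down: Gamma 3, Alpha 6, Zeta 7, Epsilon 1, Beta 4, Delta 10, Theta 1 (total 32).

Gamma 3, Alpha 6, Zeta 7, Epsilon 1, Beta 4, Delta 10, Theta 1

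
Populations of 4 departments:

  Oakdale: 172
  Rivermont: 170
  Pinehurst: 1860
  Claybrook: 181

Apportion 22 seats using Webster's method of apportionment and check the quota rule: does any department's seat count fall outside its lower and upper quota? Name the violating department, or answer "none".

Pinehurst

Standard quotas: Oakdale 1.588, Rivermont 1.569, Pinehurst 17.172, Claybrook 1.671.
Webster allocation: Oakdale 2, Rivermont 2, Pinehurst 16, Claybrook 2.
Pinehurst has quota 17.172 (lower 17, upper 18) but receives 16 — outside the quota interval.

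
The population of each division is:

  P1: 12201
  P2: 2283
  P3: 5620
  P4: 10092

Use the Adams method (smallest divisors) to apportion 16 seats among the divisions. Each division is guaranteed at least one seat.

Standard divisor 30196/16 ≈ 1887.25; standard quotas: P1 6.465, P2 1.210, P3 2.978, P4 5.347.
Rounding up gives 7, 2, 3, 6 = 18 seats, so the divisor must be adjusted.
With modified divisor 2200: modified quotas P1 5.546, P2 1.038, P3 2.555, P4 4.587.
Rounding up: P1 6, P2 2, P3 3, P4 5 (total 16).

P1: 6; P2: 2; P3: 3; P4: 5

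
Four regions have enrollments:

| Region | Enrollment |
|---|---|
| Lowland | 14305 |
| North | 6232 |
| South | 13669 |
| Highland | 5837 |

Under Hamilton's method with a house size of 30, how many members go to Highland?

Total 40043; standard divisor 40043/30 ≈ 1334.767.
Standard quotas: Lowland 10.7172, North 4.6690, South 10.2407, Highland 4.3730.
Lower quotas: Lowland 10, North 4, South 10, Highland 4 (sum 28, leaving 2 seats).
Remainders in descending order: Lowland 0.7172, North 0.6690, Highland 0.3730, South 0.2407.
Largest remainders: Lowland, North receive the extra seats.
Highland receives 4.

4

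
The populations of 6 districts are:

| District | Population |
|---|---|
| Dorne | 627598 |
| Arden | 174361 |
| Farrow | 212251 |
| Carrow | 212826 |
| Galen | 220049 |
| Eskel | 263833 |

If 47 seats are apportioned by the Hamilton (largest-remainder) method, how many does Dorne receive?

The standard divisor is 1710918/47 ≈ 36402.511.
Standard quotas: Dorne 17.2405, Arden 4.7898, Farrow 5.8307, Carrow 5.8465, Galen 6.0449, Eskel 7.2477.
Lower quotas: Dorne 17, Arden 4, Farrow 5, Carrow 5, Galen 6, Eskel 7 (sum 44, leaving 3 seats).
Remainders in descending order: Carrow 0.8465, Farrow 0.8307, Arden 0.7898, Eskel 0.2477, Dorne 0.2405, Galen 0.0449.
Largest remainders: Carrow, Farrow, Arden receive the extra seats.
Dorne receives 17.

17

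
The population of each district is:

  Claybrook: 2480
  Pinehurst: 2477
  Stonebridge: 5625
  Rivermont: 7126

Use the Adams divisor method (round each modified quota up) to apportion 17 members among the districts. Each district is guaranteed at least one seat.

Claybrook 3, Pinehurst 3, Stonebridge 5, Rivermont 6

Standard divisor 17708/17 ≈ 1041.647; standard quotas: Claybrook 2.381, Pinehurst 2.378, Stonebridge 5.400, Rivermont 6.841.
Rounding up gives 3, 3, 6, 7 = 19 seats, so the divisor must be adjusted.
With modified divisor 1200: modified quotas Claybrook 2.067, Pinehurst 2.064, Stonebridge 4.688, Rivermont 5.938.
Rounding up: Claybrook 3, Pinehurst 3, Stonebridge 5, Rivermont 6 (total 17).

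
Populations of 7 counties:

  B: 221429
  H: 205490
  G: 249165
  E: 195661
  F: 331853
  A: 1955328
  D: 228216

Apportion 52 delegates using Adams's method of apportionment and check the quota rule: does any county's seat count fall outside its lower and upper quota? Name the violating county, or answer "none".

Standard quotas: B 3.399, H 3.155, G 3.825, E 3.004, F 5.095, A 30.019, D 3.504.
Adams allocation: B 4, H 3, G 4, E 3, F 5, A 29, D 4.
A has quota 30.019 (lower 30, upper 31) but receives 29 — outside the quota interval.

A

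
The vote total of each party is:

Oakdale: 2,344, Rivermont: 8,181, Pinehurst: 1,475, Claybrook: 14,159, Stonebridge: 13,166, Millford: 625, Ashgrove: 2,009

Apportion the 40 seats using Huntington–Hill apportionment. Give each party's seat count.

With divisor 1052: modified quotas Oakdale 2.228, Rivermont 7.777, Pinehurst 1.402, Claybrook 13.459, Stonebridge 12.515, Millford 0.594, Ashgrove 1.910.
Geometric-mean thresholds: Oakdale √(2·3)=2.449, Rivermont √(7·8)=7.483, Pinehurst √(1·2)=1.414, Claybrook √(13·14)=13.491, Stonebridge √(12·13)=12.490, Millford (min 1), Ashgrove √(1·2)=1.414.
Each quota rounded against its threshold gives Oakdale 2, Rivermont 8, Pinehurst 1, Claybrook 13, Stonebridge 13, Millford 1, Ashgrove 2 (total 40).

Oakdale=2, Rivermont=8, Pinehurst=1, Claybrook=13, Stonebridge=13, Millford=1, Ashgrove=2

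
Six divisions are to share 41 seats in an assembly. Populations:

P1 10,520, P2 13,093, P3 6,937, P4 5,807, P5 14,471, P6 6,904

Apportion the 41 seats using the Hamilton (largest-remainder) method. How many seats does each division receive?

P1: 8, P2: 9, P3: 5, P4: 4, P5: 10, P6: 5

The standard divisor is 57732/41 ≈ 1408.098.
Standard quotas: P1 7.4711, P2 9.2984, P3 4.9265, P4 4.1240, P5 10.2770, P6 4.9031.
Lower quotas: P1 7, P2 9, P3 4, P4 4, P5 10, P6 4 (sum 38, leaving 3 seats).
Remainders in descending order: P3 0.9265, P6 0.9031, P1 0.4711, P2 0.2984, P5 0.2770, P4 0.1240.
The surplus seats go to P3, P6, P1.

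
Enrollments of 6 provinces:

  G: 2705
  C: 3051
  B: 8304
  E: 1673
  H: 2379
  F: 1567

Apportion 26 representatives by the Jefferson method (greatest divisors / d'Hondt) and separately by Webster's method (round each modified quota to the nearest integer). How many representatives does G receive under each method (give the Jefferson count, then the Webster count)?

Jefferson: G 3, C 4, B 12, E 2, H 3, F 2.
Webster: G 4, C 4, B 11, E 2, H 3, F 2.
G gets 3 under Jefferson and 4 under Webster.

3 and 4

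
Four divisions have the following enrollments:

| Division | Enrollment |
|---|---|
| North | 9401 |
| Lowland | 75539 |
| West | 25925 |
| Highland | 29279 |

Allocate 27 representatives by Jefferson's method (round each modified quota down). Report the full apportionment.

North 1, Lowland 15, West 5, Highland 6

Standard divisor 140144/27 ≈ 5190.519; standard quotas: North 1.811, Lowland 14.553, West 4.995, Highland 5.641.
Rounding down gives 1, 14, 4, 5 = 24 seats, so the divisor must be adjusted.
With modified divisor 4800: modified quotas North 1.959, Lowland 15.737, West 5.401, Highland 6.100.
Rounding down: North 1, Lowland 15, West 5, Highland 6 (total 27).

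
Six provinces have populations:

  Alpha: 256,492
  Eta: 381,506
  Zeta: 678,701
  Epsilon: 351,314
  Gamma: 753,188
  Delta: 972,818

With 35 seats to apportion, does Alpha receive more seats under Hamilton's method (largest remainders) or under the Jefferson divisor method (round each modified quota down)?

Hamilton

Hamilton: Alpha 3, Eta 4, Zeta 7, Epsilon 3, Gamma 8, Delta 10.
Jefferson: Alpha 2, Eta 4, Zeta 7, Epsilon 3, Gamma 8, Delta 11.
Alpha gets 3 under Hamilton and 2 under Jefferson.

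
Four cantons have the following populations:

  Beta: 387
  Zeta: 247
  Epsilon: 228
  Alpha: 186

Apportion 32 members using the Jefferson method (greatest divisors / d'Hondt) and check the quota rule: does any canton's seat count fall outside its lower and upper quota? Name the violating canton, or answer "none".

none

Standard quotas: Beta 11.817, Zeta 7.542, Epsilon 6.962, Alpha 5.679.
Jefferson allocation: Beta 12, Zeta 7, Epsilon 7, Alpha 6.
Every allocation lies between the lower and upper quota.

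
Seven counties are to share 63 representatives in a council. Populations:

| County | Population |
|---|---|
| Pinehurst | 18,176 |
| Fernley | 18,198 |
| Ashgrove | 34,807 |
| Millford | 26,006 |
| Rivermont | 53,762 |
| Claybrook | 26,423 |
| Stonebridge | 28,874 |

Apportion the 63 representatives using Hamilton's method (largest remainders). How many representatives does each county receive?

Pinehurst: 5, Fernley: 6, Ashgrove: 11, Millford: 8, Rivermont: 16, Claybrook: 8, Stonebridge: 9

The standard divisor is 206246/63 ≈ 3273.746.
Standard quotas: Pinehurst 5.5520, Fernley 5.5588, Ashgrove 10.6322, Millford 7.9438, Rivermont 16.4222, Claybrook 8.0712, Stonebridge 8.8199.
Lower quotas: Pinehurst 5, Fernley 5, Ashgrove 10, Millford 7, Rivermont 16, Claybrook 8, Stonebridge 8 (sum 59, leaving 4 seats).
Remainders in descending order: Millford 0.9438, Stonebridge 0.8199, Ashgrove 0.6322, Fernley 0.5588, Pinehurst 0.5520, Rivermont 0.4222, Claybrook 0.0712.
The surplus seats go to Millford, Stonebridge, Ashgrove, Fernley.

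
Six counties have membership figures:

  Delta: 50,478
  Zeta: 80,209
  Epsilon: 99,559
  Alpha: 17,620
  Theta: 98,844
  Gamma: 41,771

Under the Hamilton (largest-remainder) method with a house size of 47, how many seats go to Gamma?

5

The standard divisor is 388481/47 ≈ 8265.553.
Standard quotas: Delta 6.1070, Zeta 9.7040, Epsilon 12.0450, Alpha 2.1317, Theta 11.9585, Gamma 5.0536.
Lower quotas: Delta 6, Zeta 9, Epsilon 12, Alpha 2, Theta 11, Gamma 5 (sum 45, leaving 2 seats).
Remainders in descending order: Theta 0.9585, Zeta 0.7040, Alpha 0.1317, Delta 0.1070, Gamma 0.0536, Epsilon 0.0450.
The surplus seats go to Theta, Zeta.
Gamma receives 5.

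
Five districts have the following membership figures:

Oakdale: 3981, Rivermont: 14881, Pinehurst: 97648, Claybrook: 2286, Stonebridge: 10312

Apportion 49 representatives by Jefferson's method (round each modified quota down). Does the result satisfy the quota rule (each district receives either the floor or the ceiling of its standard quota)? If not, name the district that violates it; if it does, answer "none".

Standard quotas: Oakdale 1.511, Rivermont 5.648, Pinehurst 37.060, Claybrook 0.868, Stonebridge 3.914.
Jefferson allocation: Oakdale 1, Rivermont 5, Pinehurst 39, Claybrook 0, Stonebridge 4.
Pinehurst has quota 37.060 (lower 37, upper 38) but receives 39 — outside the quota interval.

Pinehurst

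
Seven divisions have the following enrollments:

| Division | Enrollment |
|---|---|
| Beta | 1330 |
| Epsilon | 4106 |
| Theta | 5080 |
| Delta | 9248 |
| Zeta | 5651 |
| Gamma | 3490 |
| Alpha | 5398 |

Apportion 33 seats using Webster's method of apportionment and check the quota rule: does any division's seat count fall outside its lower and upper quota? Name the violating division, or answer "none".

Standard quotas: Beta 1.279, Epsilon 3.950, Theta 4.887, Delta 8.897, Zeta 5.436, Gamma 3.357, Alpha 5.193.
Webster allocation: Beta 1, Epsilon 4, Theta 5, Delta 9, Zeta 6, Gamma 3, Alpha 5.
Every allocation lies between the lower and upper quota.

none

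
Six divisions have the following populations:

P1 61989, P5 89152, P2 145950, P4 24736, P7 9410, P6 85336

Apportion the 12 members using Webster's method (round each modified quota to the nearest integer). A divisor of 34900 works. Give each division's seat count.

P1: 2; P5: 3; P2: 4; P4: 1; P7: 0; P6: 2

With modified divisor 34900: modified quotas P1 1.776, P5 2.554, P2 4.182, P4 0.709, P7 0.270, P6 2.445.
Rounding to the nearest integer: P1 2, P5 3, P2 4, P4 1, P7 0, P6 2 (total 12).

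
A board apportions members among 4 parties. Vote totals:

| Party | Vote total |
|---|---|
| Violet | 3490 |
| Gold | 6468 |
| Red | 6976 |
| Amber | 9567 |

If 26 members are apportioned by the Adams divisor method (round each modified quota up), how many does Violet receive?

4

Standard divisor 26501/26 ≈ 1019.269; standard quotas: Violet 3.424, Gold 6.346, Red 6.844, Amber 9.386.
Rounding up gives 4, 7, 7, 10 = 28 seats, so the divisor must be adjusted.
With modified divisor 1100: modified quotas Violet 3.173, Gold 5.880, Red 6.342, Amber 8.697.
Rounding up: Violet 4, Gold 6, Red 7, Amber 9 (total 26).
Violet receives 4.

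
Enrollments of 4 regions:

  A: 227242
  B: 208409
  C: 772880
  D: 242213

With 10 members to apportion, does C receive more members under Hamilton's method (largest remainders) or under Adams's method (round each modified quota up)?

Hamilton

Hamilton: A 2, B 1, C 5, D 2.
Adams: A 2, B 2, C 4, D 2.
C gets 5 under Hamilton and 4 under Adams.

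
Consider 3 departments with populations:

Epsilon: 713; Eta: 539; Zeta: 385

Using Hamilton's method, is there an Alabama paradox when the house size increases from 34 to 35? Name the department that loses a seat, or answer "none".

At 34 seats: Epsilon 15, Eta 11, Zeta 8.
At 35 seats: Epsilon 15, Eta 12, Zeta 8.
No department's allocation decreased.

none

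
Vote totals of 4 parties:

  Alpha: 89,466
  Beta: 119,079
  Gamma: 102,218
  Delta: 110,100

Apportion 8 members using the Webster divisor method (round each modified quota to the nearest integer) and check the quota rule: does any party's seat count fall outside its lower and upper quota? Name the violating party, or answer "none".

none

Standard quotas: Alpha 1.701, Beta 2.264, Gamma 1.943, Delta 2.093.
Webster allocation: Alpha 2, Beta 2, Gamma 2, Delta 2.
Every allocation lies between the lower and upper quota.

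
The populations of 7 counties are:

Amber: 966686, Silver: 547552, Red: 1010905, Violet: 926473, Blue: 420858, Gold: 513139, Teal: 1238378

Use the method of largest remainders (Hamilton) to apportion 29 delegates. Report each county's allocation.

Amber=5, Silver=3, Red=5, Violet=5, Blue=2, Gold=3, Teal=6

The standard divisor is 5623991/29 ≈ 193930.724.
Standard quotas: Amber 4.9847, Silver 2.8234, Red 5.2127, Violet 4.7773, Blue 2.1701, Gold 2.6460, Teal 6.3857.
Lower quotas: Amber 4, Silver 2, Red 5, Violet 4, Blue 2, Gold 2, Teal 6 (sum 25, leaving 4 seats).
Remainders in descending order: Amber 0.9847, Silver 0.8234, Violet 0.7773, Gold 0.6460, Teal 0.3857, Red 0.2127, Blue 0.1701.
Largest remainders: Amber, Silver, Violet, Gold receive the extra seats.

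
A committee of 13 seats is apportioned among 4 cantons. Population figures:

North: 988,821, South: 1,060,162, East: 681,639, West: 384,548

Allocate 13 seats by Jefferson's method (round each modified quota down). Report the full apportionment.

Standard divisor 3115170/13 ≈ 239628.462; standard quotas: North 4.126, South 4.424, East 2.845, West 1.605.
Rounding down gives 4, 4, 2, 1 = 11 seats, so the divisor must be adjusted.
With modified divisor 204900: modified quotas North 4.826, South 5.174, East 3.327, West 1.877.
Rounding down: North 4, South 5, East 3, West 1 (total 13).

North 4, South 5, East 3, West 1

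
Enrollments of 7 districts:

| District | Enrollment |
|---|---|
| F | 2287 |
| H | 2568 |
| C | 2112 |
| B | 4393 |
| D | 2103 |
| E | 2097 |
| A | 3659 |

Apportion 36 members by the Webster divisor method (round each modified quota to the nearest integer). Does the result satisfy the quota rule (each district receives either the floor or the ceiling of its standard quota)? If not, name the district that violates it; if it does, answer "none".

Standard quotas: F 4.284, H 4.810, C 3.956, B 8.229, D 3.939, E 3.928, A 6.854.
Webster allocation: F 4, H 5, C 4, B 8, D 4, E 4, A 7.
Every allocation lies between the lower and upper quota.

none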